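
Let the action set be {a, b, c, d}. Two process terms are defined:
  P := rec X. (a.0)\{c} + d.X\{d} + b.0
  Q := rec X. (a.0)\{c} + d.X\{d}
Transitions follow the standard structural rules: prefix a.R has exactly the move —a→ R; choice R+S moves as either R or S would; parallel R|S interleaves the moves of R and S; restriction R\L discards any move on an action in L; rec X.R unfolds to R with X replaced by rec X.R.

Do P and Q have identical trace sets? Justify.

LTS(P): 6 reachable states
  p0 = rec X. (a.0)\{c} + d.X\{d} + b.0 | =a=> p1, =b=> p2, =d=> p3
  p1 = 0\{c} | ∅
  p2 = 0 | ∅
  p3 = (rec X. (a.0)\{c} + d.X\{d} + b.0)\{d} | =a=> p4, =b=> p5
  p4 = 0\{c}\{d} | ∅
  p5 = 0\{d} | ∅
LTS(Q): 4 reachable states
  q0 = rec X. (a.0)\{c} + d.X\{d} | =a=> q1, =d=> q2
  q1 = 0\{c} | ∅
  q2 = (rec X. (a.0)\{c} + d.X\{d})\{d} | =a=> q3
  q3 = 0\{c}\{d} | ∅
Executing b from P (initial set {p0}):
  step 1 (b): {p2}
  P completes σ.
Executing b from Q (initial set {q0}):
  step 1 (b): no successor for Q

trace-distinct — witness ⟨b⟩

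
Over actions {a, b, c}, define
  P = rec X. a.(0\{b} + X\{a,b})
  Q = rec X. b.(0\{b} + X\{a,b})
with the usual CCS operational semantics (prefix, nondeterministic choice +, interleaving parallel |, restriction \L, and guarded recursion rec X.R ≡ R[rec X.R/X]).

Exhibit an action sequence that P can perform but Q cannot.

P's transition system — 2 states:
  s0 = rec X. a.(0\{b} + X\{a,b}) → --a--▸ s1
  s1 = 0\{b} + (rec X. a.(0\{b} + X\{a,b}))\{a,b} → ∅
Q's transition system — 2 states:
  t0 = rec X. b.(0\{b} + X\{a,b}) → --b--▸ t1
  t1 = 0\{b} + (rec X. b.(0\{b} + X\{a,b}))\{a,b} → ∅
Trace ⟨a⟩ through P, begin at {s0}:
  step 1 (a): {s1}
  — P admits the full trace.
Trace ⟨a⟩ through Q, begin at {t0}:
  step 1 (a): ∅ (Q stuck)

a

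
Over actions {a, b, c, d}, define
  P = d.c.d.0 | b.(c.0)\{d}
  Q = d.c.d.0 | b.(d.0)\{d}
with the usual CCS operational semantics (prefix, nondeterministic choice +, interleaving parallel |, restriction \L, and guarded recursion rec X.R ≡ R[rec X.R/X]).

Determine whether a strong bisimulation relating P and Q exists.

LTS(P): 12 reachable states
  s0 = d.c.d.0 | b.(c.0)\{d} → -b-> s1, -d-> s2
  s1 = d.c.d.0 | (c.0)\{d} → -c-> s3, -d-> s4
  s2 = c.d.0 | b.(c.0)\{d} → -b-> s4, -c-> s5
  s3 = d.c.d.0 | 0\{d} → -d-> s6
  s4 = c.d.0 | (c.0)\{d} → -c-> s6, -c-> s7
  s5 = d.0 | b.(c.0)\{d} → -b-> s7, -d-> s8
  s6 = c.d.0 | 0\{d} → -c-> s9
  s7 = d.0 | (c.0)\{d} → -c-> s9, -d-> s10
  s8 = 0 | b.(c.0)\{d} → -b-> s10
  s9 = d.0 | 0\{d} → -d-> s11
  s10 = 0 | (c.0)\{d} → -c-> s11
  s11 = 0 | 0\{d} → stopped
LTS(Q): 8 reachable states
  t0 = d.c.d.0 | b.(d.0)\{d} → -b-> t1, -d-> t2
  t1 = d.c.d.0 | (d.0)\{d} → -d-> t3
  t2 = c.d.0 | b.(d.0)\{d} → -b-> t3, -c-> t4
  t3 = c.d.0 | (d.0)\{d} → -c-> t5
  t4 = d.0 | b.(d.0)\{d} → -b-> t5, -d-> t6
  t5 = d.0 | (d.0)\{d} → -d-> t7
  t6 = 0 | b.(d.0)\{d} → -b-> t7
  t7 = 0 | (d.0)\{d} → stopped
Bisimilarity quotient blocks:
  B0 = {s0}
  B1 = {s1}
  B2 = {s4}
  B3 = {s7}
  B4 = {s9, t5}
  B5 = {s11, t7}
  B6 = {s10}
  B7 = {s6, t3}
  B8 = {s3, t1}
  B9 = {s2}
  B10 = {s5}
  B11 = {s8}
  B12 = {t0}
  B13 = {t2}
  B14 = {t4}
  B15 = {t6}
s0 ∈ B0, t0 ∈ B12 → different blocks

NO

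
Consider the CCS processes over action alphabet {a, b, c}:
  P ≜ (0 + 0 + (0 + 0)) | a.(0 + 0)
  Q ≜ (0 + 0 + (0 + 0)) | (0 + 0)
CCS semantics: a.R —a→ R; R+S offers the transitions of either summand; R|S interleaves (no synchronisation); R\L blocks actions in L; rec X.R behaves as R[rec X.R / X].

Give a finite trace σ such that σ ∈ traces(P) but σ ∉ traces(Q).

a

P's transition system — 2 states:
  m0 = (0 + 0 + (0 + 0)) | a.(0 + 0) | --a--▸ m1
  m1 = (0 + 0 + (0 + 0)) | (0 + 0) | (no moves)
Q's transition system — 1 states:
  n0 = (0 + 0 + (0 + 0)) | (0 + 0) | (no moves)
Run σ = ⟨a⟩ on P: start {m0}
  after a @ step 1: {m1}
  ✓ P
Run σ = ⟨a⟩ on Q: start {n0}
  after a @ step 1: no successor for Q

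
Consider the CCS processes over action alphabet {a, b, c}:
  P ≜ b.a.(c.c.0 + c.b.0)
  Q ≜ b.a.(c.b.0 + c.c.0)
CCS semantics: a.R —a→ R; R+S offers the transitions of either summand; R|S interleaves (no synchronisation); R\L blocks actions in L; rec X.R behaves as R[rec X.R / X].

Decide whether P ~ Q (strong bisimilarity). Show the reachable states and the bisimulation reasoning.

LTS(P): 6 reachable states
  s0 = b.a.(c.c.0 + c.b.0) ⊢ =b=> s1
  s1 = a.(c.c.0 + c.b.0) ⊢ =a=> s2
  s2 = c.c.0 + c.b.0 ⊢ =c=> s3, =c=> s4
  s3 = b.0 ⊢ =b=> s5
  s4 = c.0 ⊢ =c=> s5
  s5 = 0 ⊢ stopped
LTS(Q): 6 reachable states
  t0 = b.a.(c.b.0 + c.c.0) ⊢ =b=> t1
  t1 = a.(c.b.0 + c.c.0) ⊢ =a=> t2
  t2 = c.b.0 + c.c.0 ⊢ =c=> t3, =c=> t4
  t3 = b.0 ⊢ =b=> t5
  t4 = c.0 ⊢ =c=> t5
  t5 = 0 ⊢ stopped
Partition-refinement fixed point:
  B0 = {s0, t0}
  B1 = {s1, t1}
  B2 = {s2, t2}
  B3 = {s4, t4}
  B4 = {s5, t5}
  B5 = {s3, t3}
s0 ∈ B0, t0 ∈ B0 → same block

P ~ Q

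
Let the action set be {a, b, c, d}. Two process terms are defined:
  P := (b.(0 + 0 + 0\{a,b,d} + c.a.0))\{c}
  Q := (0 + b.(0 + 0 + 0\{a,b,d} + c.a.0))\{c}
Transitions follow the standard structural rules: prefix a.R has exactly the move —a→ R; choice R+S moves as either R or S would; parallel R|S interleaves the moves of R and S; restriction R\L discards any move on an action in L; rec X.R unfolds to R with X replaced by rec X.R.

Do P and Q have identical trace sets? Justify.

YES

LTS(P): 2 reachable states
  s0 = (b.(0 + 0 + 0\{a,b,d} + c.a.0))\{c} → —b→ s1
  s1 = (0 + 0 + 0\{a,b,d} + c.a.0)\{c} → deadlocked
LTS(Q): 2 reachable states
  t0 = (0 + b.(0 + 0 + 0\{a,b,d} + c.a.0))\{c} → —b→ t1
  t1 = (0 + 0 + 0\{a,b,d} + c.a.0)\{c} → deadlocked
Partition-refinement fixed point:
  B0 = {s0, t0}
  B1 = {s1, t1}
s0 ∈ B0, t0 ∈ B0 → same block
Bisimilar ⇒ trace-equivalent.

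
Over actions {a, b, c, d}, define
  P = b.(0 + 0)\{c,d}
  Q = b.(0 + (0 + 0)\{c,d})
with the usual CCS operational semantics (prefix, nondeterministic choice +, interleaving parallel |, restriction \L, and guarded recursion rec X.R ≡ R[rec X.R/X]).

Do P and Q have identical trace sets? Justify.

LTS(P): 2 reachable states
  p0 = b.(0 + 0)\{c,d} ⊢ —b→ p1
  p1 = (0 + 0)\{c,d} ⊢ stopped
LTS(Q): 2 reachable states
  q0 = b.(0 + (0 + 0)\{c,d}) ⊢ —b→ q1
  q1 = 0 + (0 + 0)\{c,d} ⊢ stopped
Bisimilarity quotient blocks:
  B0 = {p0, q0}
  B1 = {p1, q1}
p0 ∈ B0, q0 ∈ B0 → same block
Bisimilar ⇒ trace-equivalent.

trace-equivalent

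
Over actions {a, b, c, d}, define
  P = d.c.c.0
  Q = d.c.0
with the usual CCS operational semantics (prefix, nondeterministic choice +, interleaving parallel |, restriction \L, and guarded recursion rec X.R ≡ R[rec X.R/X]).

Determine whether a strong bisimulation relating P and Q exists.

not bisimilar

Reachable graph of P (4 states):
  p0 = d.c.c.0 ⊢ —d→ p1
  p1 = c.c.0 ⊢ —c→ p2
  p2 = c.0 ⊢ —c→ p3
  p3 = 0 ⊢ stopped
Reachable graph of Q (3 states):
  q0 = d.c.0 ⊢ —d→ q1
  q1 = c.0 ⊢ —c→ q2
  q2 = 0 ⊢ stopped
Partition-refinement fixed point:
  B0 = {p0}
  B1 = {p1}
  B2 = {p2, q1}
  B3 = {p3, q2}
  B4 = {q0}
p0 ∈ B0, q0 ∈ B4 → different blocks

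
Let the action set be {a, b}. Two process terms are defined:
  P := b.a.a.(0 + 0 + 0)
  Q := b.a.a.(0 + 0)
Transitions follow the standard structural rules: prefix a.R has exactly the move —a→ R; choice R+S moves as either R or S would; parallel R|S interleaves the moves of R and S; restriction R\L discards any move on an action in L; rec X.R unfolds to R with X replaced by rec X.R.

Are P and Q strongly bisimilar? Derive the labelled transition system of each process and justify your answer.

YES

LTS(P): 4 reachable states
  p0 = b.a.a.(0 + 0 + 0) ⊢ -b-> p1
  p1 = a.a.(0 + 0 + 0) ⊢ -a-> p2
  p2 = a.(0 + 0 + 0) ⊢ -a-> p3
  p3 = 0 + 0 + 0 ⊢ stopped
LTS(Q): 4 reachable states
  q0 = b.a.a.(0 + 0) ⊢ -b-> q1
  q1 = a.a.(0 + 0) ⊢ -a-> q2
  q2 = a.(0 + 0) ⊢ -a-> q3
  q3 = 0 + 0 ⊢ stopped
Coarsest stable partition (strong bisimilarity classes):
  B0 = {p0, q0}
  B1 = {p1, q1}
  B2 = {p2, q2}
  B3 = {p3, q3}
p0 ∈ B0, q0 ∈ B0 → same block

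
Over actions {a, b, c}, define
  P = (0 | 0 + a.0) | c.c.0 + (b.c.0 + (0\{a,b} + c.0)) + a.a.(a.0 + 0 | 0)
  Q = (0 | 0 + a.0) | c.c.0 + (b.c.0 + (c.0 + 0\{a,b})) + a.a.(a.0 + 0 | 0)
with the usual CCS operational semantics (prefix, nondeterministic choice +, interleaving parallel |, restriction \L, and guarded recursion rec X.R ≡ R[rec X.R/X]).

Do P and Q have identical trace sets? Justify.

YES

Reachable graph of P (10 states):
  s0 = (0 | 0 + a.0) | c.c.0 + (b.c.0 + (0\{a,b} + c.0)) + a.a.(a.0 + 0 | 0) | —a→ s1, —a→ s2, —b→ s3, —c→ s4, —c→ s5
  s1 = 0 | c.c.0 | —c→ s6
  s2 = a.(a.0 + 0 | 0) | —a→ s7
  s3 = c.0 | —c→ s5
  s4 = (0 | 0 + a.0) | c.0 | —a→ s6, —c→ s8
  s5 = 0 | ∅
  s6 = 0 | c.0 | —c→ s9
  s7 = a.0 + 0 | 0 | —a→ s5
  s8 = (0 | 0 + a.0) | 0 | —a→ s9
  s9 = 0 | 0 | ∅
Reachable graph of Q (10 states):
  t0 = (0 | 0 + a.0) | c.c.0 + (b.c.0 + (c.0 + 0\{a,b})) + a.a.(a.0 + 0 | 0) | —a→ t1, —a→ t2, —b→ t3, —c→ t4, —c→ t5
  t1 = 0 | c.c.0 | —c→ t6
  t2 = a.(a.0 + 0 | 0) | —a→ t7
  t3 = c.0 | —c→ t5
  t4 = (0 | 0 + a.0) | c.0 | —a→ t6, —c→ t8
  t5 = 0 | ∅
  t6 = 0 | c.0 | —c→ t9
  t7 = a.0 + 0 | 0 | —a→ t5
  t8 = (0 | 0 + a.0) | 0 | —a→ t9
  t9 = 0 | 0 | ∅
Partition-refinement fixed point:
  B0 = {s0, t0}
  B1 = {s4, t4}
  B2 = {s7, s8, t7, t8}
  B3 = {s5, s9, t5, t9}
  B4 = {s3, s6, t3, t6}
  B5 = {s1, t1}
  B6 = {s2, t2}
s0 ∈ B0, t0 ∈ B0 → same block
Bisimilar ⇒ trace-equivalent.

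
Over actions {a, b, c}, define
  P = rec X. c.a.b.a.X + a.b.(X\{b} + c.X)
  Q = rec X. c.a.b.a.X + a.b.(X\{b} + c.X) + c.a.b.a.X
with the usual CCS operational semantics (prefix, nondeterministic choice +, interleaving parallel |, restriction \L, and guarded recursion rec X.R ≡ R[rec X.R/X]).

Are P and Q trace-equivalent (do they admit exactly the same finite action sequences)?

LTS(P): 9 reachable states
  u0 = rec X. c.a.b.a.X + a.b.(X\{b} + c.X) ⊢ —a→ u1, —c→ u2
  u1 = b.((rec X. c.a.b.a.X + a.b.(X\{b} + c.X))\{b} + c.(rec X. c.a.b.a.X + a.b.(X\{b} + c.X))) ⊢ —b→ u3
  u2 = a.b.a.(rec X. c.a.b.a.X + a.b.(X\{b} + c.X)) ⊢ —a→ u4
  u3 = (rec X. c.a.b.a.X + a.b.(X\{b} + c.X))\{b} + c.(rec X. c.a.b.a.X + a.b.(X\{b} + c.X)) ⊢ —a→ u5, —c→ u0, —c→ u6
  u4 = b.a.(rec X. c.a.b.a.X + a.b.(X\{b} + c.X)) ⊢ —b→ u7
  u5 = (b.((rec X. c.a.b.a.X + a.b.(X\{b} + c.X))\{b} + c.(rec X. c.a.b.a.X + a.b.(X\{b} + c.X))))\{b} ⊢ ∅
  u6 = (a.b.a.(rec X. c.a.b.a.X + a.b.(X\{b} + c.X)))\{b} ⊢ —a→ u8
  u7 = a.(rec X. c.a.b.a.X + a.b.(X\{b} + c.X)) ⊢ —a→ u0
  u8 = (b.a.(rec X. c.a.b.a.X + a.b.(X\{b} + c.X)))\{b} ⊢ ∅
LTS(Q): 9 reachable states
  v0 = rec X. c.a.b.a.X + a.b.(X\{b} + c.X) + c.a.b.a.X ⊢ —a→ v1, —c→ v2
  v1 = b.((rec X. c.a.b.a.X + a.b.(X\{b} + c.X) + c.a.b.a.X)\{b} + c.(rec X. c.a.b.a.X + a.b.(X\{b} + c.X) + c.a.b.a.X)) ⊢ —b→ v3
  v2 = a.b.a.(rec X. c.a.b.a.X + a.b.(X\{b} + c.X) + c.a.b.a.X) ⊢ —a→ v4
  v3 = (rec X. c.a.b.a.X + a.b.(X\{b} + c.X) + c.a.b.a.X)\{b} + c.(rec X. c.a.b.a.X + a.b.(X\{b} + c.X) + c.a.b.a.X) ⊢ —a→ v5, —c→ v0, —c→ v6
  v4 = b.a.(rec X. c.a.b.a.X + a.b.(X\{b} + c.X) + c.a.b.a.X) ⊢ —b→ v7
  v5 = (b.((rec X. c.a.b.a.X + a.b.(X\{b} + c.X) + c.a.b.a.X)\{b} + c.(rec X. c.a.b.a.X + a.b.(X\{b} + c.X) + c.a.b.a.X)))\{b} ⊢ ∅
  v6 = (a.b.a.(rec X. c.a.b.a.X + a.b.(X\{b} + c.X) + c.a.b.a.X))\{b} ⊢ —a→ v8
  v7 = a.(rec X. c.a.b.a.X + a.b.(X\{b} + c.X) + c.a.b.a.X) ⊢ —a→ v0
  v8 = (b.a.(rec X. c.a.b.a.X + a.b.(X\{b} + c.X) + c.a.b.a.X))\{b} ⊢ ∅
Coarsest stable partition (strong bisimilarity classes):
  B0 = {u0, v0}
  B1 = {u1, v1}
  B2 = {u3, v3}
  B3 = {u6, v6}
  B4 = {u5, u8, v5, v8}
  B5 = {u2, v2}
  B6 = {u4, v4}
  B7 = {u7, v7}
u0 ∈ B0, v0 ∈ B0 → same block
Bisimilar ⇒ trace-equivalent.

trace-equivalent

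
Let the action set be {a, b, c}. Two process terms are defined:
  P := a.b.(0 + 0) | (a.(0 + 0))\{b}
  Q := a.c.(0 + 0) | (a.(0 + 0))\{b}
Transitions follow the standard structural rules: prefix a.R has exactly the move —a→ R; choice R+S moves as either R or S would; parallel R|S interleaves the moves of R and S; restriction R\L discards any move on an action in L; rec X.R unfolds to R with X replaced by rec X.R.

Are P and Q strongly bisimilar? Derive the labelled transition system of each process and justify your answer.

NO

P's transition system — 6 states:
  s0 = a.b.(0 + 0) | (a.(0 + 0))\{b} → ··a··> s1, ··a··> s2
  s1 = a.b.(0 + 0) | (0 + 0)\{b} → ··a··> s3
  s2 = b.(0 + 0) | (a.(0 + 0))\{b} → ··a··> s3, ··b··> s4
  s3 = b.(0 + 0) | (0 + 0)\{b} → ··b··> s5
  s4 = (0 + 0) | (a.(0 + 0))\{b} → ··a··> s5
  s5 = (0 + 0) | (0 + 0)\{b} → deadlocked
Q's transition system — 6 states:
  t0 = a.c.(0 + 0) | (a.(0 + 0))\{b} → ··a··> t1, ··a··> t2
  t1 = a.c.(0 + 0) | (0 + 0)\{b} → ··a··> t3
  t2 = c.(0 + 0) | (a.(0 + 0))\{b} → ··a··> t3, ··c··> t4
  t3 = c.(0 + 0) | (0 + 0)\{b} → ··c··> t5
  t4 = (0 + 0) | (a.(0 + 0))\{b} → ··a··> t5
  t5 = (0 + 0) | (0 + 0)\{b} → deadlocked
Coarsest stable partition (strong bisimilarity classes):
  B0 = {s0}
  B1 = {s2}
  B2 = {s4, t4}
  B3 = {s5, t5}
  B4 = {s3}
  B5 = {s1}
  B6 = {t0}
  B7 = {t1}
  B8 = {t3}
  B9 = {t2}
s0 ∈ B0, t0 ∈ B6 → different blocks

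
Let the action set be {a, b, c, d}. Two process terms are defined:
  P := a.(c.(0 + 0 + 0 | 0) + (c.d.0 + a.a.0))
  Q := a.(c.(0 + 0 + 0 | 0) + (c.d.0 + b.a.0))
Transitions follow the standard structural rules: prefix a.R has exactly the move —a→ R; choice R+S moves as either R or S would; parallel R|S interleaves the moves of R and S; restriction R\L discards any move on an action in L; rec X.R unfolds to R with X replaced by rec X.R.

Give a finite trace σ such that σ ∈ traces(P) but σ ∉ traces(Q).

aa

P's transition system — 6 states:
  u0 = a.(c.(0 + 0 + 0 | 0) + (c.d.0 + a.a.0)) → ··a··> u1
  u1 = c.(0 + 0 + 0 | 0) + (c.d.0 + a.a.0) → ··a··> u2, ··c··> u3, ··c··> u4
  u2 = a.0 → ··a··> u5
  u3 = 0 + 0 + 0 | 0 → ·
  u4 = d.0 → ··d··> u5
  u5 = 0 → ·
Q's transition system — 6 states:
  v0 = a.(c.(0 + 0 + 0 | 0) + (c.d.0 + b.a.0)) → ··a··> v1
  v1 = c.(0 + 0 + 0 | 0) + (c.d.0 + b.a.0) → ··b··> v2, ··c··> v3, ··c··> v4
  v2 = a.0 → ··a··> v5
  v3 = 0 + 0 + 0 | 0 → ·
  v4 = d.0 → ··d··> v5
  v5 = 0 → ·
Run σ = ⟨aa⟩ on P: start {u0}
  [1] a ⇒ {u1}
  [2] a ⇒ {u2}
  P completes σ.
Run σ = ⟨aa⟩ on Q: start {v0}
  [1] a ⇒ {v1}
  [2] a ⇒ no successor for Q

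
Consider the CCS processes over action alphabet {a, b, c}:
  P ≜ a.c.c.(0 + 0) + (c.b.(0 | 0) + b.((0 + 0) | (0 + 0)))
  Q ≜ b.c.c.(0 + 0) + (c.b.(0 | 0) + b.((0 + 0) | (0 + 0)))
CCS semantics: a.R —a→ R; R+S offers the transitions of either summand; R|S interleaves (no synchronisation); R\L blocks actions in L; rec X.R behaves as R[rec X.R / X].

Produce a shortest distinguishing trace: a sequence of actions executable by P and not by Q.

P's transition system — 7 states:
  u0 = a.c.c.(0 + 0) + (c.b.(0 | 0) + b.((0 + 0) | (0 + 0))) has moves -a-> u1, -b-> u2, -c-> u3
  u1 = c.c.(0 + 0) has moves -c-> u4
  u2 = (0 + 0) | (0 + 0) has moves (no moves)
  u3 = b.(0 | 0) has moves -b-> u5
  u4 = c.(0 + 0) has moves -c-> u6
  u5 = 0 | 0 has moves (no moves)
  u6 = 0 + 0 has moves (no moves)
Q's transition system — 7 states:
  v0 = b.c.c.(0 + 0) + (c.b.(0 | 0) + b.((0 + 0) | (0 + 0))) has moves -b-> v1, -b-> v2, -c-> v3
  v1 = (0 + 0) | (0 + 0) has moves (no moves)
  v2 = c.c.(0 + 0) has moves -c-> v4
  v3 = b.(0 | 0) has moves -b-> v5
  v4 = c.(0 + 0) has moves -c-> v6
  v5 = 0 | 0 has moves (no moves)
  v6 = 0 + 0 has moves (no moves)
Executing a from P (initial set {u0}):
  after a @ step 1: {u1}
  P completes σ.
Executing a from Q (initial set {v0}):
  after a @ step 1: ∅ (Q stuck)

a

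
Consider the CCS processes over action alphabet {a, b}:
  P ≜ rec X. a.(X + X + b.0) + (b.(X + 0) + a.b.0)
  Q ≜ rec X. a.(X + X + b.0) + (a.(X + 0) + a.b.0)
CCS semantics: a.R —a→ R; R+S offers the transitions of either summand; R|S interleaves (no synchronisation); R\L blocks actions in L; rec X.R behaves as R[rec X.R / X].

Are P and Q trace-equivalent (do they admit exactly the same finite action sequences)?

NO — witness ⟨b⟩

Reachable graph of P (5 states):
  m0 = rec X. a.(X + X + b.0) + (b.(X + 0) + a.b.0) | =a=> m1, =a=> m2, =b=> m3
  m1 = (rec X. a.(X + X + b.0) + (b.(X + 0) + a.b.0)) + (rec X. a.(X + X + b.0) + (b.(X + 0) + a.b.0)) + b.0 | =a=> m1, =a=> m2, =b=> m3, =b=> m4
  m2 = b.0 | =b=> m4
  m3 = (rec X. a.(X + X + b.0) + (b.(X + 0) + a.b.0)) + 0 | =a=> m1, =a=> m2, =b=> m3
  m4 = 0 | stopped
Reachable graph of Q (5 states):
  n0 = rec X. a.(X + X + b.0) + (a.(X + 0) + a.b.0) | =a=> n1, =a=> n2, =a=> n3
  n1 = (rec X. a.(X + X + b.0) + (a.(X + 0) + a.b.0)) + (rec X. a.(X + X + b.0) + (a.(X + 0) + a.b.0)) + b.0 | =a=> n1, =a=> n2, =a=> n3, =b=> n4
  n2 = (rec X. a.(X + X + b.0) + (a.(X + 0) + a.b.0)) + 0 | =a=> n1, =a=> n2, =a=> n3
  n3 = b.0 | =b=> n4
  n4 = 0 | stopped
Trace ⟨b⟩ through P, begin at {m0}:
  after b @ step 1: {m3}
  — P admits the full trace.
Trace ⟨b⟩ through Q, begin at {n0}:
  after b @ step 1: no successor for Q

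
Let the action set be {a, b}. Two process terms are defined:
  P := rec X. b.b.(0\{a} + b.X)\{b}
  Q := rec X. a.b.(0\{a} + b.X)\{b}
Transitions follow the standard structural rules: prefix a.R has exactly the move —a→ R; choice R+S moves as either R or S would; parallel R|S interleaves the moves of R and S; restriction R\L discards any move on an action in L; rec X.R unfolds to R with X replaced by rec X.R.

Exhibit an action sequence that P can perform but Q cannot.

LTS(P): 3 reachable states
  p0 = rec X. b.b.(0\{a} + b.X)\{b} ⊢ =b=> p1
  p1 = b.(0\{a} + b.(rec X. b.b.(0\{a} + b.X)\{b}))\{b} ⊢ =b=> p2
  p2 = (0\{a} + b.(rec X. b.b.(0\{a} + b.X)\{b}))\{b} ⊢ stopped
LTS(Q): 3 reachable states
  q0 = rec X. a.b.(0\{a} + b.X)\{b} ⊢ =a=> q1
  q1 = b.(0\{a} + b.(rec X. a.b.(0\{a} + b.X)\{b}))\{b} ⊢ =b=> q2
  q2 = (0\{a} + b.(rec X. a.b.(0\{a} + b.X)\{b}))\{b} ⊢ stopped
Trace ⟨b⟩ through P, begin at {p0}:
  [1] b ⇒ {p1}
  ✓ P
Trace ⟨b⟩ through Q, begin at {q0}:
  [1] b ⇒ ∅ (Q stuck)

b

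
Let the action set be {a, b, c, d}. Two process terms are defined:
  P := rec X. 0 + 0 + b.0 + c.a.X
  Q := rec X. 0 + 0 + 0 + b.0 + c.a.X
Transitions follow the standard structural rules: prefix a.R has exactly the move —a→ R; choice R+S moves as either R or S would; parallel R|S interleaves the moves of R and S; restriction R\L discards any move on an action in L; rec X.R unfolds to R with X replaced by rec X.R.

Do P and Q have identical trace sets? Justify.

LTS(P): 3 reachable states
  s0 = rec X. 0 + 0 + b.0 + c.a.X :: -b-> s1, -c-> s2
  s1 = 0 :: (no moves)
  s2 = a.(rec X. 0 + 0 + b.0 + c.a.X) :: -a-> s0
LTS(Q): 3 reachable states
  t0 = rec X. 0 + 0 + 0 + b.0 + c.a.X :: -b-> t1, -c-> t2
  t1 = 0 :: (no moves)
  t2 = a.(rec X. 0 + 0 + 0 + b.0 + c.a.X) :: -a-> t0
Coarsest stable partition (strong bisimilarity classes):
  B0 = {s0, t0}
  B1 = {s2, t2}
  B2 = {s1, t1}
s0 ∈ B0, t0 ∈ B0 → same block
Bisimilar ⇒ trace-equivalent.

traces(P) = traces(Q)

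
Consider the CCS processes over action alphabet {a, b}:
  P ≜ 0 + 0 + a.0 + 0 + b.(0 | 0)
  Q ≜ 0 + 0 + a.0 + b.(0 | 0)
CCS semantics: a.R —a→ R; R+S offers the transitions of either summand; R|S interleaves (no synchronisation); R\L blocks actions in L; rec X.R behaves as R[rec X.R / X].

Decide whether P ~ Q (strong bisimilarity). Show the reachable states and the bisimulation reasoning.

Reachable graph of P (3 states):
  s0 = 0 + 0 + a.0 + 0 + b.(0 | 0) → =a=> s1, =b=> s2
  s1 = 0 → stopped
  s2 = 0 | 0 → stopped
Reachable graph of Q (3 states):
  t0 = 0 + 0 + a.0 + b.(0 | 0) → =a=> t1, =b=> t2
  t1 = 0 → stopped
  t2 = 0 | 0 → stopped
Partition-refinement fixed point:
  B0 = {s0, t0}
  B1 = {s1, s2, t1, t2}
s0 ∈ B0, t0 ∈ B0 → same block

bisimilar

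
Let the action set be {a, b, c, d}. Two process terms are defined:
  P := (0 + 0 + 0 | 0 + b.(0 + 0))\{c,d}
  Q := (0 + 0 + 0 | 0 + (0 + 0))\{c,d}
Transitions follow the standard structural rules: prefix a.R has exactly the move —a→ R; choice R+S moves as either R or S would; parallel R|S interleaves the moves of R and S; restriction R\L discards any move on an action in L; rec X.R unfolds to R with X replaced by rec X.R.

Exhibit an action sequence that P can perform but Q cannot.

LTS(P): 2 reachable states
  u0 = (0 + 0 + 0 | 0 + b.(0 + 0))\{c,d} | --b--▸ u1
  u1 = (0 + 0)\{c,d} | deadlocked
LTS(Q): 1 reachable states
  v0 = (0 + 0 + 0 | 0 + (0 + 0))\{c,d} | deadlocked
Trace ⟨b⟩ through P, begin at {u0}:
  step 1 (b): {u1}
  P completes σ.
Trace ⟨b⟩ through Q, begin at {v0}:
  step 1 (b): ∅ (Q stuck)

b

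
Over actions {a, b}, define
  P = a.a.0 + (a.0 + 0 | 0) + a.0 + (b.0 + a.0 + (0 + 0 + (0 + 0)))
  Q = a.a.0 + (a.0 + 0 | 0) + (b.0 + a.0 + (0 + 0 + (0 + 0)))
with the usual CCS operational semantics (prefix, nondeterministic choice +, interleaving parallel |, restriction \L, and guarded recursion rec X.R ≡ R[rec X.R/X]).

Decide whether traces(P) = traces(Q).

traces(P) = traces(Q)

P's transition system — 3 states:
  s0 = a.a.0 + (a.0 + 0 | 0) + a.0 + (b.0 + a.0 + (0 + 0 + (0 + 0))) | =a=> s1, =a=> s2, =b=> s1
  s1 = 0 | ∅
  s2 = a.0 | =a=> s1
Q's transition system — 3 states:
  t0 = a.a.0 + (a.0 + 0 | 0) + (b.0 + a.0 + (0 + 0 + (0 + 0))) | =a=> t1, =a=> t2, =b=> t1
  t1 = 0 | ∅
  t2 = a.0 | =a=> t1
Partition-refinement fixed point:
  B0 = {s0, t0}
  B1 = {s1, t1}
  B2 = {s2, t2}
s0 ∈ B0, t0 ∈ B0 → same block
Bisimilar ⇒ trace-equivalent.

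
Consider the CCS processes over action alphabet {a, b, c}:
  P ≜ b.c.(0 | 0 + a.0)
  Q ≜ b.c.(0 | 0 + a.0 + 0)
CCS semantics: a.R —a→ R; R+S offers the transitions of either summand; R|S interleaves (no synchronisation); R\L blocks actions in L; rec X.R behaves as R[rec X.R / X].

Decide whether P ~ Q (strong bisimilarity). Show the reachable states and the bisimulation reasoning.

bisimilar

LTS(P): 4 reachable states
  m0 = b.c.(0 | 0 + a.0) ⊢ ··b··> m1
  m1 = c.(0 | 0 + a.0) ⊢ ··c··> m2
  m2 = 0 | 0 + a.0 ⊢ ··a··> m3
  m3 = 0 ⊢ (no moves)
LTS(Q): 4 reachable states
  n0 = b.c.(0 | 0 + a.0 + 0) ⊢ ··b··> n1
  n1 = c.(0 | 0 + a.0 + 0) ⊢ ··c··> n2
  n2 = 0 | 0 + a.0 + 0 ⊢ ··a··> n3
  n3 = 0 ⊢ (no moves)
Partition-refinement fixed point:
  B0 = {m0, n0}
  B1 = {m1, n1}
  B2 = {m2, n2}
  B3 = {m3, n3}
m0 ∈ B0, n0 ∈ B0 → same block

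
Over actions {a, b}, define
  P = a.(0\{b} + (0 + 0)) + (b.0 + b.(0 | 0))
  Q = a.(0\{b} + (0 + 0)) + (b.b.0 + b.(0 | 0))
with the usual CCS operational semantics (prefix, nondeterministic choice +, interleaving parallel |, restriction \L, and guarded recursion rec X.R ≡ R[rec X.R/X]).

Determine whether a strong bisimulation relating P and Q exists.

LTS(P): 4 reachable states
  u0 = a.(0\{b} + (0 + 0)) + (b.0 + b.(0 | 0)) | —a→ u1, —b→ u2, —b→ u3
  u1 = 0\{b} + (0 + 0) | ∅
  u2 = 0 | ∅
  u3 = 0 | 0 | ∅
LTS(Q): 5 reachable states
  v0 = a.(0\{b} + (0 + 0)) + (b.b.0 + b.(0 | 0)) | —a→ v1, —b→ v2, —b→ v3
  v1 = 0\{b} + (0 + 0) | ∅
  v2 = 0 | 0 | ∅
  v3 = b.0 | —b→ v4
  v4 = 0 | ∅
Coarsest stable partition (strong bisimilarity classes):
  B0 = {u0}
  B1 = {u1, u2, u3, v1, v2, v4}
  B2 = {v0}
  B3 = {v3}
u0 ∈ B0, v0 ∈ B2 → different blocks

P ≁ Q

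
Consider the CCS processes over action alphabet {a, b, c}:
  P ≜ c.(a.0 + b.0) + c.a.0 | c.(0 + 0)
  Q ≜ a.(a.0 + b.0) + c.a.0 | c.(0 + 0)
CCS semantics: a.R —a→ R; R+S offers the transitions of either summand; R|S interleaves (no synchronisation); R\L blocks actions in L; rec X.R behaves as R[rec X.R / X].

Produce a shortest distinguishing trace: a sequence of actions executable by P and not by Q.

cb

Reachable graph of P (8 states):
  s0 = c.(a.0 + b.0) + c.a.0 | c.(0 + 0) :: ··c··> s1, ··c··> s2, ··c··> s3
  s1 = a.0 + b.0 :: ··a··> s4, ··b··> s4
  s2 = a.0 | c.(0 + 0) :: ··a··> s5, ··c··> s6
  s3 = c.a.0 | (0 + 0) :: ··c··> s6
  s4 = 0 :: stopped
  s5 = 0 | c.(0 + 0) :: ··c··> s7
  s6 = a.0 | (0 + 0) :: ··a··> s7
  s7 = 0 | (0 + 0) :: stopped
Reachable graph of Q (8 states):
  t0 = a.(a.0 + b.0) + c.a.0 | c.(0 + 0) :: ··a··> t1, ··c··> t2, ··c··> t3
  t1 = a.0 + b.0 :: ··a··> t4, ··b··> t4
  t2 = a.0 | c.(0 + 0) :: ··a··> t5, ··c··> t6
  t3 = c.a.0 | (0 + 0) :: ··c··> t6
  t4 = 0 :: stopped
  t5 = 0 | c.(0 + 0) :: ··c··> t7
  t6 = a.0 | (0 + 0) :: ··a··> t7
  t7 = 0 | (0 + 0) :: stopped
Trace ⟨cb⟩ through P, begin at {s0}:
  step 1 (c): {s1, s2, s3}
  step 2 (b): {s4}
  P completes σ.
Trace ⟨cb⟩ through Q, begin at {t0}:
  step 1 (c): {t2, t3}
  step 2 (b): ∅  — Q cannot continue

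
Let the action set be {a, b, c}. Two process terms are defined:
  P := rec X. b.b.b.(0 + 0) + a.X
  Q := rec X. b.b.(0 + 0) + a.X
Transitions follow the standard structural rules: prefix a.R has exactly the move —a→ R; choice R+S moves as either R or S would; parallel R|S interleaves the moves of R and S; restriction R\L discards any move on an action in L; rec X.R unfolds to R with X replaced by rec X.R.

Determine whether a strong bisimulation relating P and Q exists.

NO

LTS(P): 4 reachable states
  u0 = rec X. b.b.b.(0 + 0) + a.X → =a=> u0, =b=> u1
  u1 = b.b.(0 + 0) → =b=> u2
  u2 = b.(0 + 0) → =b=> u3
  u3 = 0 + 0 → stopped
LTS(Q): 3 reachable states
  v0 = rec X. b.b.(0 + 0) + a.X → =a=> v0, =b=> v1
  v1 = b.(0 + 0) → =b=> v2
  v2 = 0 + 0 → stopped
Bisimilarity quotient blocks:
  B0 = {u0}
  B1 = {u1}
  B2 = {u2, v1}
  B3 = {u3, v2}
  B4 = {v0}
u0 ∈ B0, v0 ∈ B4 → different blocks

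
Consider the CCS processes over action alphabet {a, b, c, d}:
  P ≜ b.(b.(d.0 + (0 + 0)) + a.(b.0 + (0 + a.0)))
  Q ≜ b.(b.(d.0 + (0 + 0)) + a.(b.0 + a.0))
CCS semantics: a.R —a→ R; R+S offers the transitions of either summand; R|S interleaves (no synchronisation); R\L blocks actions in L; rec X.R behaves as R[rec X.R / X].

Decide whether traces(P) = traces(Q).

Reachable graph of P (5 states):
  p0 = b.(b.(d.0 + (0 + 0)) + a.(b.0 + (0 + a.0))) has moves —b→ p1
  p1 = b.(d.0 + (0 + 0)) + a.(b.0 + (0 + a.0)) has moves —a→ p2, —b→ p3
  p2 = b.0 + (0 + a.0) has moves —a→ p4, —b→ p4
  p3 = d.0 + (0 + 0) has moves —d→ p4
  p4 = 0 has moves stopped
Reachable graph of Q (5 states):
  q0 = b.(b.(d.0 + (0 + 0)) + a.(b.0 + a.0)) has moves —b→ q1
  q1 = b.(d.0 + (0 + 0)) + a.(b.0 + a.0) has moves —a→ q2, —b→ q3
  q2 = b.0 + a.0 has moves —a→ q4, —b→ q4
  q3 = d.0 + (0 + 0) has moves —d→ q4
  q4 = 0 has moves stopped
Coarsest stable partition (strong bisimilarity classes):
  B0 = {p0, q0}
  B1 = {p1, q1}
  B2 = {p3, q3}
  B3 = {p4, q4}
  B4 = {p2, q2}
p0 ∈ B0, q0 ∈ B0 → same block
Bisimilar ⇒ trace-equivalent.

trace-equivalent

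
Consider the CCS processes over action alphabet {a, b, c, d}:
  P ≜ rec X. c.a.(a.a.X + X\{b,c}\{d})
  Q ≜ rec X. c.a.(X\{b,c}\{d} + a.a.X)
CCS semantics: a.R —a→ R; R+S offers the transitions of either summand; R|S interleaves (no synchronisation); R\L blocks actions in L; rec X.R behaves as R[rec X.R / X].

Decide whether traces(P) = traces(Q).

YES

P's transition system — 4 states:
  u0 = rec X. c.a.(a.a.X + X\{b,c}\{d}) ⊢ —c→ u1
  u1 = a.(a.a.(rec X. c.a.(a.a.X + X\{b,c}\{d})) + (rec X. c.a.(a.a.X + X\{b,c}\{d}))\{b,c}\{d}) ⊢ —a→ u2
  u2 = a.a.(rec X. c.a.(a.a.X + X\{b,c}\{d})) + (rec X. c.a.(a.a.X + X\{b,c}\{d}))\{b,c}\{d} ⊢ —a→ u3
  u3 = a.(rec X. c.a.(a.a.X + X\{b,c}\{d})) ⊢ —a→ u0
Q's transition system — 4 states:
  v0 = rec X. c.a.(X\{b,c}\{d} + a.a.X) ⊢ —c→ v1
  v1 = a.((rec X. c.a.(X\{b,c}\{d} + a.a.X))\{b,c}\{d} + a.a.(rec X. c.a.(X\{b,c}\{d} + a.a.X))) ⊢ —a→ v2
  v2 = (rec X. c.a.(X\{b,c}\{d} + a.a.X))\{b,c}\{d} + a.a.(rec X. c.a.(X\{b,c}\{d} + a.a.X)) ⊢ —a→ v3
  v3 = a.(rec X. c.a.(X\{b,c}\{d} + a.a.X)) ⊢ —a→ v0
Bisimilarity quotient blocks:
  B0 = {u0, v0}
  B1 = {u1, v1}
  B2 = {u2, v2}
  B3 = {u3, v3}
u0 ∈ B0, v0 ∈ B0 → same block
Bisimilar ⇒ trace-equivalent.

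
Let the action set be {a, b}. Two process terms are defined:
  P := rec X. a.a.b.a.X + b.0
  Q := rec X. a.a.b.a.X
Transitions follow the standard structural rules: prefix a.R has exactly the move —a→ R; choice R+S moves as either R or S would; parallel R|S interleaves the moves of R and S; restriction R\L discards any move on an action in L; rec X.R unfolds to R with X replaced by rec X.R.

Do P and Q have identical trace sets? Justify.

traces(P) ≠ traces(Q) — witness ⟨b⟩

Reachable graph of P (5 states):
  s0 = rec X. a.a.b.a.X + b.0 :: =a=> s1, =b=> s2
  s1 = a.b.a.(rec X. a.a.b.a.X + b.0) :: =a=> s3
  s2 = 0 :: ∅
  s3 = b.a.(rec X. a.a.b.a.X + b.0) :: =b=> s4
  s4 = a.(rec X. a.a.b.a.X + b.0) :: =a=> s0
Reachable graph of Q (4 states):
  t0 = rec X. a.a.b.a.X :: =a=> t1
  t1 = a.b.a.(rec X. a.a.b.a.X) :: =a=> t2
  t2 = b.a.(rec X. a.a.b.a.X) :: =b=> t3
  t3 = a.(rec X. a.a.b.a.X) :: =a=> t0
Run σ = ⟨b⟩ on P: start {s0}
  [1] b ⇒ {s2}
  — P admits the full trace.
Run σ = ⟨b⟩ on Q: start {t0}
  [1] b ⇒ ∅ (Q stuck)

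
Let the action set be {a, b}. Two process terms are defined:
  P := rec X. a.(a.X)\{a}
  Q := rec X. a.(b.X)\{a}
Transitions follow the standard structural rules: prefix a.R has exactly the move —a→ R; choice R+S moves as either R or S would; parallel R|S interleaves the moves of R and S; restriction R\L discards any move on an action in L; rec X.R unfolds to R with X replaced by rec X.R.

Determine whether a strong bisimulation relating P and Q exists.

LTS(P): 2 reachable states
  u0 = rec X. a.(a.X)\{a} has moves =a=> u1
  u1 = (a.(rec X. a.(a.X)\{a}))\{a} has moves stopped
LTS(Q): 3 reachable states
  v0 = rec X. a.(b.X)\{a} has moves =a=> v1
  v1 = (b.(rec X. a.(b.X)\{a}))\{a} has moves =b=> v2
  v2 = (rec X. a.(b.X)\{a})\{a} has moves stopped
Coarsest stable partition (strong bisimilarity classes):
  B0 = {u0}
  B1 = {u1, v2}
  B2 = {v0}
  B3 = {v1}
u0 ∈ B0, v0 ∈ B2 → different blocks

not bisimilar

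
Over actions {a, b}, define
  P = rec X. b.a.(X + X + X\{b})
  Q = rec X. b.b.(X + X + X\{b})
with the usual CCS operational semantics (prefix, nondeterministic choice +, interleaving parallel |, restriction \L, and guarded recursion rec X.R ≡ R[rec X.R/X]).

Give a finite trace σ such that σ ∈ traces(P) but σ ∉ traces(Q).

Reachable graph of P (3 states):
  s0 = rec X. b.a.(X + X + X\{b}) | —b→ s1
  s1 = a.((rec X. b.a.(X + X + X\{b})) + (rec X. b.a.(X + X + X\{b})) + (rec X. b.a.(X + X + X\{b}))\{b}) | —a→ s2
  s2 = (rec X. b.a.(X + X + X\{b})) + (rec X. b.a.(X + X + X\{b})) + (rec X. b.a.(X + X + X\{b}))\{b} | —b→ s1
Reachable graph of Q (3 states):
  t0 = rec X. b.b.(X + X + X\{b}) | —b→ t1
  t1 = b.((rec X. b.b.(X + X + X\{b})) + (rec X. b.b.(X + X + X\{b})) + (rec X. b.b.(X + X + X\{b}))\{b}) | —b→ t2
  t2 = (rec X. b.b.(X + X + X\{b})) + (rec X. b.b.(X + X + X\{b})) + (rec X. b.b.(X + X + X\{b}))\{b} | —b→ t1
Trace ⟨ba⟩ through P, begin at {s0}:
  after b @ step 1: {s1}
  after a @ step 2: {s2}
  P completes σ.
Trace ⟨ba⟩ through Q, begin at {t0}:
  after b @ step 1: {t1}
  after a @ step 2: no successor for Q

ba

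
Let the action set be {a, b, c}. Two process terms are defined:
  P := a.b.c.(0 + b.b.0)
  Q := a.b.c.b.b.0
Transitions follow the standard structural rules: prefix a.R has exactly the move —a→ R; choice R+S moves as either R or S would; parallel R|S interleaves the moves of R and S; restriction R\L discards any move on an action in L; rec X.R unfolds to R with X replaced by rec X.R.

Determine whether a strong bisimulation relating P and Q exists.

YES

P's transition system — 6 states:
  u0 = a.b.c.(0 + b.b.0) → ··a··> u1
  u1 = b.c.(0 + b.b.0) → ··b··> u2
  u2 = c.(0 + b.b.0) → ··c··> u3
  u3 = 0 + b.b.0 → ··b··> u4
  u4 = b.0 → ··b··> u5
  u5 = 0 → (no moves)
Q's transition system — 6 states:
  v0 = a.b.c.b.b.0 → ··a··> v1
  v1 = b.c.b.b.0 → ··b··> v2
  v2 = c.b.b.0 → ··c··> v3
  v3 = b.b.0 → ··b··> v4
  v4 = b.0 → ··b··> v5
  v5 = 0 → (no moves)
Bisimilarity quotient blocks:
  B0 = {u0, v0}
  B1 = {u1, v1}
  B2 = {u2, v2}
  B3 = {u3, v3}
  B4 = {u4, v4}
  B5 = {u5, v5}
u0 ∈ B0, v0 ∈ B0 → same block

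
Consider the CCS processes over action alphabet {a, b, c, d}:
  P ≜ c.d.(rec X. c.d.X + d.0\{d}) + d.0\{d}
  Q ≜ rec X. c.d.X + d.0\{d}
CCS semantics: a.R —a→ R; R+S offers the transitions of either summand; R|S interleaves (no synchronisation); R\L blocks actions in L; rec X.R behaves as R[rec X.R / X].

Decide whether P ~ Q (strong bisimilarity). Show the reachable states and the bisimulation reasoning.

LTS(P): 4 reachable states
  s0 = c.d.(rec X. c.d.X + d.0\{d}) + d.0\{d} ⊢ ··c··> s1, ··d··> s2
  s1 = d.(rec X. c.d.X + d.0\{d}) ⊢ ··d··> s3
  s2 = 0\{d} ⊢ deadlocked
  s3 = rec X. c.d.X + d.0\{d} ⊢ ··c··> s1, ··d··> s2
LTS(Q): 3 reachable states
  t0 = rec X. c.d.X + d.0\{d} ⊢ ··c··> t1, ··d··> t2
  t1 = d.(rec X. c.d.X + d.0\{d}) ⊢ ··d··> t0
  t2 = 0\{d} ⊢ deadlocked
Coarsest stable partition (strong bisimilarity classes):
  B0 = {s0, s3, t0}
  B1 = {s1, t1}
  B2 = {s2, t2}
s0 ∈ B0, t0 ∈ B0 → same block

bisimilar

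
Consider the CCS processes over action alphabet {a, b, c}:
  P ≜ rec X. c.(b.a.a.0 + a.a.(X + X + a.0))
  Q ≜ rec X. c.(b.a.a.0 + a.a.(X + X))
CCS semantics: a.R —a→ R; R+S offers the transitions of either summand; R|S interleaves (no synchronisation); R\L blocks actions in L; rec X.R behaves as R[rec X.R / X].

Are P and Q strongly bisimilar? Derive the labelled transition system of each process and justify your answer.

NO

P's transition system — 7 states:
  s0 = rec X. c.(b.a.a.0 + a.a.(X + X + a.0)) | ··c··> s1
  s1 = b.a.a.0 + a.a.((rec X. c.(b.a.a.0 + a.a.(X + X + a.0))) + (rec X. c.(b.a.a.0 + a.a.(X + X + a.0))) + a.0) | ··a··> s2, ··b··> s3
  s2 = a.((rec X. c.(b.a.a.0 + a.a.(X + X + a.0))) + (rec X. c.(b.a.a.0 + a.a.(X + X + a.0))) + a.0) | ··a··> s4
  s3 = a.a.0 | ··a··> s5
  s4 = (rec X. c.(b.a.a.0 + a.a.(X + X + a.0))) + (rec X. c.(b.a.a.0 + a.a.(X + X + a.0))) + a.0 | ··a··> s6, ··c··> s1
  s5 = a.0 | ··a··> s6
  s6 = 0 | (no moves)
Q's transition system — 7 states:
  t0 = rec X. c.(b.a.a.0 + a.a.(X + X)) | ··c··> t1
  t1 = b.a.a.0 + a.a.((rec X. c.(b.a.a.0 + a.a.(X + X))) + (rec X. c.(b.a.a.0 + a.a.(X + X)))) | ··a··> t2, ··b··> t3
  t2 = a.((rec X. c.(b.a.a.0 + a.a.(X + X))) + (rec X. c.(b.a.a.0 + a.a.(X + X)))) | ··a··> t4
  t3 = a.a.0 | ··a··> t5
  t4 = (rec X. c.(b.a.a.0 + a.a.(X + X))) + (rec X. c.(b.a.a.0 + a.a.(X + X))) | ··c··> t1
  t5 = a.0 | ··a··> t6
  t6 = 0 | (no moves)
Coarsest stable partition (strong bisimilarity classes):
  B0 = {s0}
  B1 = {s1}
  B2 = {s2}
  B3 = {s4}
  B4 = {s6, t6}
  B5 = {s3, t3}
  B6 = {s5, t5}
  B7 = {t0, t4}
  B8 = {t1}
  B9 = {t2}
s0 ∈ B0, t0 ∈ B7 → different blocks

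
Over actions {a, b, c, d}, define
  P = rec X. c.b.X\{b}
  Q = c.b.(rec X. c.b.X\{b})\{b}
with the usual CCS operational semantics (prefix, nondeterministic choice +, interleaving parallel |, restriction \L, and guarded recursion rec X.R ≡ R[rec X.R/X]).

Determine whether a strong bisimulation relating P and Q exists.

YES

P's transition system — 4 states:
  u0 = rec X. c.b.X\{b} | ··c··> u1
  u1 = b.(rec X. c.b.X\{b})\{b} | ··b··> u2
  u2 = (rec X. c.b.X\{b})\{b} | ··c··> u3
  u3 = (b.(rec X. c.b.X\{b})\{b})\{b} | ∅
Q's transition system — 4 states:
  v0 = c.b.(rec X. c.b.X\{b})\{b} | ··c··> v1
  v1 = b.(rec X. c.b.X\{b})\{b} | ··b··> v2
  v2 = (rec X. c.b.X\{b})\{b} | ··c··> v3
  v3 = (b.(rec X. c.b.X\{b})\{b})\{b} | ∅
Partition-refinement fixed point:
  B0 = {u0, v0}
  B1 = {u1, v1}
  B2 = {u2, v2}
  B3 = {u3, v3}
u0 ∈ B0, v0 ∈ B0 → same block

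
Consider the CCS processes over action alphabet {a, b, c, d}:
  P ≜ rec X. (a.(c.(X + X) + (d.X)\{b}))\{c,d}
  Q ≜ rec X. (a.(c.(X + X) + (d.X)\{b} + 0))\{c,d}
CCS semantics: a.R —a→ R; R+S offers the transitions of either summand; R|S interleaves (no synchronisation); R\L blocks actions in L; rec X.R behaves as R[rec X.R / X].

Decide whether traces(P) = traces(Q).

YES

P's transition system — 2 states:
  m0 = rec X. (a.(c.(X + X) + (d.X)\{b}))\{c,d} :: ··a··> m1
  m1 = (c.((rec X. (a.(c.(X + X) + (d.X)\{b}))\{c,d}) + (rec X. (a.(c.(X + X) + (d.X)\{b}))\{c,d})) + (d.(rec X. (a.(c.(X + X) + (d.X)\{b}))\{c,d}))\{b})\{c,d} :: ∅
Q's transition system — 2 states:
  n0 = rec X. (a.(c.(X + X) + (d.X)\{b} + 0))\{c,d} :: ··a··> n1
  n1 = (c.((rec X. (a.(c.(X + X) + (d.X)\{b} + 0))\{c,d}) + (rec X. (a.(c.(X + X) + (d.X)\{b} + 0))\{c,d})) + (d.(rec X. (a.(c.(X + X) + (d.X)\{b} + 0))\{c,d}))\{b} + 0)\{c,d} :: ∅
Coarsest stable partition (strong bisimilarity classes):
  B0 = {m0, n0}
  B1 = {m1, n1}
m0 ∈ B0, n0 ∈ B0 → same block
Bisimilar ⇒ trace-equivalent.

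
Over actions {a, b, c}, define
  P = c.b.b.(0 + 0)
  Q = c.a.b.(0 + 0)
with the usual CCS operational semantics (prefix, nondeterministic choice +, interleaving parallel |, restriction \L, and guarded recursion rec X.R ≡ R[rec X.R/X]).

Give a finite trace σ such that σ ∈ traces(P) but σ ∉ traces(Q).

P's transition system — 4 states:
  s0 = c.b.b.(0 + 0) :: —c→ s1
  s1 = b.b.(0 + 0) :: —b→ s2
  s2 = b.(0 + 0) :: —b→ s3
  s3 = 0 + 0 :: ∅
Q's transition system — 4 states:
  t0 = c.a.b.(0 + 0) :: —c→ t1
  t1 = a.b.(0 + 0) :: —a→ t2
  t2 = b.(0 + 0) :: —b→ t3
  t3 = 0 + 0 :: ∅
Run σ = ⟨cb⟩ on P: start {s0}
  step 1 (c): {s1}
  step 2 (b): {s2}
  — P admits the full trace.
Run σ = ⟨cb⟩ on Q: start {t0}
  step 1 (c): {t1}
  step 2 (b): ∅  — Q cannot continue

cb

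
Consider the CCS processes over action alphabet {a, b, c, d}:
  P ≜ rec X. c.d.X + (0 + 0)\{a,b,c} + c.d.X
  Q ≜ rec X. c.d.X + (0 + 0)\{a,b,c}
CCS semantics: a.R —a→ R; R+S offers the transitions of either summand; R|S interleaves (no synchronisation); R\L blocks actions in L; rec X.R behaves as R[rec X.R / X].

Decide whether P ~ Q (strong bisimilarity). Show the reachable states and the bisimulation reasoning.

YES

LTS(P): 2 reachable states
  u0 = rec X. c.d.X + (0 + 0)\{a,b,c} + c.d.X | ··c··> u1
  u1 = d.(rec X. c.d.X + (0 + 0)\{a,b,c} + c.d.X) | ··d··> u0
LTS(Q): 2 reachable states
  v0 = rec X. c.d.X + (0 + 0)\{a,b,c} | ··c··> v1
  v1 = d.(rec X. c.d.X + (0 + 0)\{a,b,c}) | ··d··> v0
Bisimilarity quotient blocks:
  B0 = {u0, v0}
  B1 = {u1, v1}
u0 ∈ B0, v0 ∈ B0 → same block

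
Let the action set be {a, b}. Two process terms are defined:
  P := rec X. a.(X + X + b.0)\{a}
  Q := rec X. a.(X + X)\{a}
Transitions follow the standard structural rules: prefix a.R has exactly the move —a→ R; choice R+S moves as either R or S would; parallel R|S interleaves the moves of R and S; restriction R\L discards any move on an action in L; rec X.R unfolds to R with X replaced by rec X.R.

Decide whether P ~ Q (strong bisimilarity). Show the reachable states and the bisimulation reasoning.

Reachable graph of P (3 states):
  u0 = rec X. a.(X + X + b.0)\{a} ⊢ ··a··> u1
  u1 = ((rec X. a.(X + X + b.0)\{a}) + (rec X. a.(X + X + b.0)\{a}) + b.0)\{a} ⊢ ··b··> u2
  u2 = 0\{a} ⊢ ∅
Reachable graph of Q (2 states):
  v0 = rec X. a.(X + X)\{a} ⊢ ··a··> v1
  v1 = ((rec X. a.(X + X)\{a}) + (rec X. a.(X + X)\{a}))\{a} ⊢ ∅
Coarsest stable partition (strong bisimilarity classes):
  B0 = {u0}
  B1 = {u1}
  B2 = {u2, v1}
  B3 = {v0}
u0 ∈ B0, v0 ∈ B3 → different blocks

NO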